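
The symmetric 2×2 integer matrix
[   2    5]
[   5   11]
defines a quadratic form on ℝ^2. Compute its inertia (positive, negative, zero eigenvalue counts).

Answer: (1, 1, 0)

Derivation:
step 0: pivot 2 → sign +
step 1: pivot -3/2 → sign −
signature = (1, 1, 0)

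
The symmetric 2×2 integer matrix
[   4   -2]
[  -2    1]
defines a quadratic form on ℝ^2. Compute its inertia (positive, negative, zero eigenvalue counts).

Answer: (1, 0, 1)

Derivation:
step 0: pivot 4 → sign +
step 1: row/col 1 already zero → sign 0
signature = (1, 0, 1)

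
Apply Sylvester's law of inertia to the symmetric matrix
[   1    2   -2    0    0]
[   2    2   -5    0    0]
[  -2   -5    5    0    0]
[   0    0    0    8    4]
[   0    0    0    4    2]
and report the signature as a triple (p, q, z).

Answer: (3, 1, 1)

Derivation:
step 0: pivot 1 → sign +
step 1: pivot -2 → sign −
step 2: pivot 3/2 → sign +
step 3: pivot 8 → sign +
step 4: row/col 4 already zero → sign 0
signature = (3, 1, 1)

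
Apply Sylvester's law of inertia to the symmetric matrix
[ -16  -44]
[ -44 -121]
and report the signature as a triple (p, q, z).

Answer: (0, 1, 1)

Derivation:
step 0: pivot -16 → sign −
step 1: row/col 1 already zero → sign 0
signature = (0, 1, 1)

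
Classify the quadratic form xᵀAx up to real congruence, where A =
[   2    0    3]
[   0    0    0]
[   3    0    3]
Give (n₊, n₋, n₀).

Answer: (1, 1, 1)

Derivation:
step 0: pivot 2 → sign +
step 1: pivot -3/2 → sign −
step 2: row/col 2 already zero → sign 0
signature = (1, 1, 1)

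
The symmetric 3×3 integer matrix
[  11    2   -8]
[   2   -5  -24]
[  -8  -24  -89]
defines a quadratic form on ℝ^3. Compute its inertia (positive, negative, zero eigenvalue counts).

Answer: (1, 2, 0)

Derivation:
step 0: pivot 11 → sign +
step 1: pivot -59/11 → sign −
step 2: pivot -3/59 → sign −
signature = (1, 2, 0)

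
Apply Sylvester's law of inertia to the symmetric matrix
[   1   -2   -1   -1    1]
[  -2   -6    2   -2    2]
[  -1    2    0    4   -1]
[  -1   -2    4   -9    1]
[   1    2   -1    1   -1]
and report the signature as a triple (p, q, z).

step 0: pivot 1 → sign +
step 1: pivot -10 → sign −
step 2: pivot -1 → sign −
step 3: pivot 3/5 → sign +
step 4: pivot -2/3 → sign −
signature = (2, 3, 0)

Answer: (2, 3, 0)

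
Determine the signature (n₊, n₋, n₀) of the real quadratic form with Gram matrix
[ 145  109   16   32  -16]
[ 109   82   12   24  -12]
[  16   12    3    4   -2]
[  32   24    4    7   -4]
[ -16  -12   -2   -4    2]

step 0: pivot 145 → sign +
step 1: pivot 9/145 → sign +
step 2: pivot 11/9 → sign +
step 3: pivot -3/11 → sign −
step 4: pivot 2/3 → sign +
signature = (4, 1, 0)

Answer: (4, 1, 0)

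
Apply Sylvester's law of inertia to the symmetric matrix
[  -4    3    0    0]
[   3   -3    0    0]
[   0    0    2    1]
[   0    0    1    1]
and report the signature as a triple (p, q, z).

Answer: (2, 2, 0)

Derivation:
step 0: pivot -4 → sign −
step 1: pivot -3/4 → sign −
step 2: pivot 2 → sign +
step 3: pivot 1/2 → sign +
signature = (2, 2, 0)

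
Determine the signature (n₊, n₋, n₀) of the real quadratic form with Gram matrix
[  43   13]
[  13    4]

Answer: (2, 0, 0)

Derivation:
step 0: pivot 43 → sign +
step 1: pivot 3/43 → sign +
signature = (2, 0, 0)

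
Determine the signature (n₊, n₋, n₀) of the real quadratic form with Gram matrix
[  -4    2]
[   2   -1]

step 0: pivot -4 → sign −
step 1: row/col 1 already zero → sign 0
signature = (0, 1, 1)

Answer: (0, 1, 1)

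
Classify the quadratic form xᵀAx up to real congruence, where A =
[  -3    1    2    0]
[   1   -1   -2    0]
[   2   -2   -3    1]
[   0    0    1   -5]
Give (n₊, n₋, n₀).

Answer: (1, 3, 0)

Derivation:
step 0: pivot -3 → sign −
step 1: pivot -2/3 → sign −
step 2: pivot 1 → sign +
step 3: pivot -6 → sign −
signature = (1, 3, 0)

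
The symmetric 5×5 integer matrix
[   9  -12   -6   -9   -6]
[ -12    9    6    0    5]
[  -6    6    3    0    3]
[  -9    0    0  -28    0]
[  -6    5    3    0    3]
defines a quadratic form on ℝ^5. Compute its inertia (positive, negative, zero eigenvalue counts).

Answer: (2, 3, 0)

Derivation:
step 0: pivot 9 → sign +
step 1: pivot -7 → sign −
step 2: pivot -3/7 → sign −
step 3: pivot -1 → sign −
step 4: pivot 1/3 → sign +
signature = (2, 3, 0)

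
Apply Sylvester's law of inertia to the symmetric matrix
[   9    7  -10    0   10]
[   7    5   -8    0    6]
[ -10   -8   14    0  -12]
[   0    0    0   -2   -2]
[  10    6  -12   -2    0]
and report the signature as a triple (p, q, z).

step 0: pivot 9 → sign +
step 1: pivot -4/9 → sign −
step 2: pivot 3 → sign +
step 3: pivot -2 → sign −
step 4: pivot -2 → sign −
signature = (2, 3, 0)

Answer: (2, 3, 0)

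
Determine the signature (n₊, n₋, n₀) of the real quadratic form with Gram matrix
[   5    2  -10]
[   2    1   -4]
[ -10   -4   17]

Answer: (2, 1, 0)

Derivation:
step 0: pivot 5 → sign +
step 1: pivot 1/5 → sign +
step 2: pivot -3 → sign −
signature = (2, 1, 0)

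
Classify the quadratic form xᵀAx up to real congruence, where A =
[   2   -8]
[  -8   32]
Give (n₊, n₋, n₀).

step 0: pivot 2 → sign +
step 1: row/col 1 already zero → sign 0
signature = (1, 0, 1)

Answer: (1, 0, 1)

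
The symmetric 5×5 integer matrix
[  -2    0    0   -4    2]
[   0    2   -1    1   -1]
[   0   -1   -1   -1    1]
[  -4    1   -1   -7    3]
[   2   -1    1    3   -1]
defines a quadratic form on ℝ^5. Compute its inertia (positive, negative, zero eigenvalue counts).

Answer: (2, 2, 1)

Derivation:
step 0: pivot -2 → sign −
step 1: pivot 2 → sign +
step 2: pivot -3/2 → sign −
step 3: pivot 2/3 → sign +
step 4: row/col 4 already zero → sign 0
signature = (2, 2, 1)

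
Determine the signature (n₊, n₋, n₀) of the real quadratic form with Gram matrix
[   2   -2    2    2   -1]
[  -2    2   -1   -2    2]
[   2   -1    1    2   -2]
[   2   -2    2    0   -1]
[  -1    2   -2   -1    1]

Answer: (3, 2, 0)

Derivation:
step 0: pivot 2 → sign +
step 1: pivot -1 → sign −
step 2: pivot 1 → sign +
step 3: pivot -2 → sign −
step 4: pivot 3/2 → sign +
signature = (3, 2, 0)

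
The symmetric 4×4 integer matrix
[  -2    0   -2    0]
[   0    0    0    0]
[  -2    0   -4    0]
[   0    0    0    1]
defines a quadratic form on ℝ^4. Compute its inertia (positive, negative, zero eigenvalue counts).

Answer: (1, 2, 1)

Derivation:
step 0: pivot -2 → sign −
step 1: pivot -2 → sign −
step 2: pivot 1 → sign +
step 3: row/col 3 already zero → sign 0
signature = (1, 2, 1)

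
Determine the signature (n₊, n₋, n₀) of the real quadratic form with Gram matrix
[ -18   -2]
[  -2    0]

Answer: (1, 1, 0)

Derivation:
step 0: pivot -18 → sign −
step 1: pivot 2/9 → sign +
signature = (1, 1, 0)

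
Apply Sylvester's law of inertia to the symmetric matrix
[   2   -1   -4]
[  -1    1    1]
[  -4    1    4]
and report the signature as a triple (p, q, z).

Answer: (2, 1, 0)

Derivation:
step 0: pivot 2 → sign +
step 1: pivot 1/2 → sign +
step 2: pivot -6 → sign −
signature = (2, 1, 0)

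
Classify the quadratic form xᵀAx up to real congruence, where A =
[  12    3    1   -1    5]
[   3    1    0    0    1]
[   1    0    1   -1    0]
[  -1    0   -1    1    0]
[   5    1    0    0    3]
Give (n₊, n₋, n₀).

Answer: (3, 0, 2)

Derivation:
step 0: pivot 12 → sign +
step 1: pivot 1/4 → sign +
step 2: pivot 2/3 → sign +
step 3: row/col 3 already zero → sign 0
step 4: row/col 4 already zero → sign 0
signature = (3, 0, 2)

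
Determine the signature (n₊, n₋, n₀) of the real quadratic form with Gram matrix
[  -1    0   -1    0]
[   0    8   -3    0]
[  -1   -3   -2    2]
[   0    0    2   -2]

Answer: (1, 3, 0)

Derivation:
step 0: pivot -1 → sign −
step 1: pivot 8 → sign +
step 2: pivot -17/8 → sign −
step 3: pivot -2/17 → sign −
signature = (1, 3, 0)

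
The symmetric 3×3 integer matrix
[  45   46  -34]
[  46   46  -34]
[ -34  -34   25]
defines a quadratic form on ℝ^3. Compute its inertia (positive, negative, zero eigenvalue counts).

step 0: pivot 45 → sign +
step 1: pivot -46/45 → sign −
step 2: pivot -3/23 → sign −
signature = (1, 2, 0)

Answer: (1, 2, 0)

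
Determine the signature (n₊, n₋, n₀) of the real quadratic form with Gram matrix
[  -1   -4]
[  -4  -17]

step 0: pivot -1 → sign −
step 1: pivot -1 → sign −
signature = (0, 2, 0)

Answer: (0, 2, 0)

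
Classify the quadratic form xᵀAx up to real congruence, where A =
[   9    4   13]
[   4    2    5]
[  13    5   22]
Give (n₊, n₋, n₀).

step 0: pivot 9 → sign +
step 1: pivot 2/9 → sign +
step 2: pivot 1/2 → sign +
signature = (3, 0, 0)

Answer: (3, 0, 0)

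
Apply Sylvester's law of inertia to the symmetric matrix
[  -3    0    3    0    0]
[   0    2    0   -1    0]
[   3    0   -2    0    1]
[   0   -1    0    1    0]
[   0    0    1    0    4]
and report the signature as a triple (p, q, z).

step 0: pivot -3 → sign −
step 1: pivot 2 → sign +
step 2: pivot 1 → sign +
step 3: pivot 1/2 → sign +
step 4: pivot 3 → sign +
signature = (4, 1, 0)

Answer: (4, 1, 0)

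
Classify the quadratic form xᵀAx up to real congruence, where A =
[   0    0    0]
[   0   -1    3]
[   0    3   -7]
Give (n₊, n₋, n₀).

step 0: pivot -1 → sign −
step 1: pivot 2 → sign +
step 2: row/col 2 already zero → sign 0
signature = (1, 1, 1)

Answer: (1, 1, 1)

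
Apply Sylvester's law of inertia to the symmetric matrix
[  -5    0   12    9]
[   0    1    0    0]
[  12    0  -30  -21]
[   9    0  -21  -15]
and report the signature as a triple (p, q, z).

step 0: pivot -5 → sign −
step 1: pivot 1 → sign +
step 2: pivot -6/5 → sign −
step 3: pivot 3/2 → sign +
signature = (2, 2, 0)

Answer: (2, 2, 0)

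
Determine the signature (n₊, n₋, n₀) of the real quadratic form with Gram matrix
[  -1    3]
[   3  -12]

Answer: (0, 2, 0)

Derivation:
step 0: pivot -1 → sign −
step 1: pivot -3 → sign −
signature = (0, 2, 0)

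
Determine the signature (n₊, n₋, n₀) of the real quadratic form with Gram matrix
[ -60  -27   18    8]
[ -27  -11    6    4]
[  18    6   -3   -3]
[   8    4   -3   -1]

step 0: pivot -60 → sign −
step 1: pivot 23/20 → sign +
step 2: pivot -33/23 → sign −
step 3: pivot -2/33 → sign −
signature = (1, 3, 0)

Answer: (1, 3, 0)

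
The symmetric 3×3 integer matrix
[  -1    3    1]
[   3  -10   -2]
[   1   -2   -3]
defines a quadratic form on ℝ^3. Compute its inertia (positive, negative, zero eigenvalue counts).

step 0: pivot -1 → sign −
step 1: pivot -1 → sign −
step 2: pivot -1 → sign −
signature = (0, 3, 0)

Answer: (0, 3, 0)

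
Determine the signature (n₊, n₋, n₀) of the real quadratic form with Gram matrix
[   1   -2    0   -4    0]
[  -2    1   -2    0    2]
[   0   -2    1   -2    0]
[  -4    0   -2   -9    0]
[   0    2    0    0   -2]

Answer: (2, 3, 0)

Derivation:
step 0: pivot 1 → sign +
step 1: pivot -3 → sign −
step 2: pivot 7/3 → sign +
step 3: pivot -59/7 → sign −
step 4: pivot -2/59 → sign −
signature = (2, 3, 0)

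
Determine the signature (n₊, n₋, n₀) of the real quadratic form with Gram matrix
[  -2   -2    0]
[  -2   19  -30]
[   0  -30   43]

step 0: pivot -2 → sign −
step 1: pivot 21 → sign +
step 2: pivot 1/7 → sign +
signature = (2, 1, 0)

Answer: (2, 1, 0)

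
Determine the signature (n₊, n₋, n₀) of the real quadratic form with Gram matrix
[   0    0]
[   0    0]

step 0: row/col 0 already zero → sign 0
step 1: row/col 1 already zero → sign 0
signature = (0, 0, 2)

Answer: (0, 0, 2)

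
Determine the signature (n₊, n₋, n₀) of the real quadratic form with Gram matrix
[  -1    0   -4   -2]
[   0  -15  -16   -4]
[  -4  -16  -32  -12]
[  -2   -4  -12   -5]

step 0: pivot -1 → sign −
step 1: pivot -15 → sign −
step 2: pivot 16/15 → sign +
step 3: row/col 3 already zero → sign 0
signature = (1, 2, 1)

Answer: (1, 2, 1)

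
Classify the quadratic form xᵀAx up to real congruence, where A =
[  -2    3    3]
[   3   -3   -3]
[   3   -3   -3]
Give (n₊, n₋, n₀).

Answer: (1, 1, 1)

Derivation:
step 0: pivot -2 → sign −
step 1: pivot 3/2 → sign +
step 2: row/col 2 already zero → sign 0
signature = (1, 1, 1)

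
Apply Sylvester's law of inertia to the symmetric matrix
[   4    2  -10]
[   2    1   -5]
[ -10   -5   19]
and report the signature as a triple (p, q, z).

step 0: pivot 4 → sign +
step 1: pivot -6 → sign −
step 2: row/col 2 already zero → sign 0
signature = (1, 1, 1)

Answer: (1, 1, 1)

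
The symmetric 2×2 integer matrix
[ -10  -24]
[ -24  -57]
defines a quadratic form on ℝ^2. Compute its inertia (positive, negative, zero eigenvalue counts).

step 0: pivot -10 → sign −
step 1: pivot 3/5 → sign +
signature = (1, 1, 0)

Answer: (1, 1, 0)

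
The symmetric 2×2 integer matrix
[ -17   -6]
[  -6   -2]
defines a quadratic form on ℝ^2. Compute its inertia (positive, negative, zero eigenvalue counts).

step 0: pivot -17 → sign −
step 1: pivot 2/17 → sign +
signature = (1, 1, 0)

Answer: (1, 1, 0)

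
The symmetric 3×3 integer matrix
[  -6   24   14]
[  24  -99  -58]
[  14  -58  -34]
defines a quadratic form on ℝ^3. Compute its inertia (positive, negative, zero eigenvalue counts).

Answer: (0, 2, 1)

Derivation:
step 0: pivot -6 → sign −
step 1: pivot -3 → sign −
step 2: row/col 2 already zero → sign 0
signature = (0, 2, 1)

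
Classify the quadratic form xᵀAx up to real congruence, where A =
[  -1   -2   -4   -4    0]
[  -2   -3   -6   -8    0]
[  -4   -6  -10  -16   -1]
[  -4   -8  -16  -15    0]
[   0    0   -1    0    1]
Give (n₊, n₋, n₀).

step 0: pivot -1 → sign −
step 1: pivot 1 → sign +
step 2: pivot 2 → sign +
step 3: pivot 1 → sign +
step 4: pivot 1/2 → sign +
signature = (4, 1, 0)

Answer: (4, 1, 0)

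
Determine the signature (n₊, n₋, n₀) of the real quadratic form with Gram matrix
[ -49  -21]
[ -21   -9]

Answer: (0, 1, 1)

Derivation:
step 0: pivot -49 → sign −
step 1: row/col 1 already zero → sign 0
signature = (0, 1, 1)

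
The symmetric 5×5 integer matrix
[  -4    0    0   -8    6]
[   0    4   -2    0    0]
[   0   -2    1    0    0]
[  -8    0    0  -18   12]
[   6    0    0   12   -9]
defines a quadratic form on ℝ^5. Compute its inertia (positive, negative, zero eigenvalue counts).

step 0: pivot -4 → sign −
step 1: pivot 4 → sign +
step 2: pivot -2 → sign −
step 3: row/col 3 already zero → sign 0
step 4: row/col 4 already zero → sign 0
signature = (1, 2, 2)

Answer: (1, 2, 2)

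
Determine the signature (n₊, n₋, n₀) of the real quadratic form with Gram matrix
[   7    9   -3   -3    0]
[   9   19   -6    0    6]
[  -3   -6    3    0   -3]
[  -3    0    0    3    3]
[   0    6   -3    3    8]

step 0: pivot 7 → sign +
step 1: pivot 52/7 → sign +
step 2: pivot 57/52 → sign +
step 3: pivot -6/19 → sign −
step 4: pivot 2 → sign +
signature = (4, 1, 0)

Answer: (4, 1, 0)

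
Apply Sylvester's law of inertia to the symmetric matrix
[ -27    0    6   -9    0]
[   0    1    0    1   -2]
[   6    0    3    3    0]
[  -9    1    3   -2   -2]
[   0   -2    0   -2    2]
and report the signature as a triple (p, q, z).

Answer: (2, 3, 0)

Derivation:
step 0: pivot -27 → sign −
step 1: pivot 1 → sign +
step 2: pivot 13/3 → sign +
step 3: pivot -3/13 → sign −
step 4: pivot -2 → sign −
signature = (2, 3, 0)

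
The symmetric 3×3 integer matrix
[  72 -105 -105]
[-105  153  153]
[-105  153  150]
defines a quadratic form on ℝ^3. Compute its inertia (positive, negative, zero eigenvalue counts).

Answer: (1, 2, 0)

Derivation:
step 0: pivot 72 → sign +
step 1: pivot -1/8 → sign −
step 2: pivot -3 → sign −
signature = (1, 2, 0)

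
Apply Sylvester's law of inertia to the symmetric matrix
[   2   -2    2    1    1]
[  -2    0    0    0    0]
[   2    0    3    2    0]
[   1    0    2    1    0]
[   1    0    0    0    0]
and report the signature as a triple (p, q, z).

Answer: (2, 2, 1)

Derivation:
step 0: pivot 2 → sign +
step 1: pivot -2 → sign −
step 2: pivot 3 → sign +
step 3: pivot -1/3 → sign −
step 4: row/col 4 already zero → sign 0
signature = (2, 2, 1)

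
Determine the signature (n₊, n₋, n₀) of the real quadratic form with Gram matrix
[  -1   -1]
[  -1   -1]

Answer: (0, 1, 1)

Derivation:
step 0: pivot -1 → sign −
step 1: row/col 1 already zero → sign 0
signature = (0, 1, 1)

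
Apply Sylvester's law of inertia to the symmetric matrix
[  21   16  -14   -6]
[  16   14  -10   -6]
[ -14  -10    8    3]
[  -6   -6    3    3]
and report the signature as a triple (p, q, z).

step 0: pivot 21 → sign +
step 1: pivot 38/21 → sign +
step 2: pivot -30/19 → sign −
step 3: pivot 3/10 → sign +
signature = (3, 1, 0)

Answer: (3, 1, 0)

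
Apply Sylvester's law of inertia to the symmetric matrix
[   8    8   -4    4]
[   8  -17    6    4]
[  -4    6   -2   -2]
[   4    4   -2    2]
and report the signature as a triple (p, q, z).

Answer: (1, 1, 2)

Derivation:
step 0: pivot 8 → sign +
step 1: pivot -25 → sign −
step 2: row/col 2 already zero → sign 0
step 3: row/col 3 already zero → sign 0
signature = (1, 1, 2)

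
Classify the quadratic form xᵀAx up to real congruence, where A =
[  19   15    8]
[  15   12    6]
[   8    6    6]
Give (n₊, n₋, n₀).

step 0: pivot 19 → sign +
step 1: pivot 3/19 → sign +
step 2: pivot 2 → sign +
signature = (3, 0, 0)

Answer: (3, 0, 0)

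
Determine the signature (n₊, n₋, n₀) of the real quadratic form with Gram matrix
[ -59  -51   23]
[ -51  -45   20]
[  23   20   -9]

step 0: pivot -59 → sign −
step 1: pivot -54/59 → sign −
step 2: pivot -1/54 → sign −
signature = (0, 3, 0)

Answer: (0, 3, 0)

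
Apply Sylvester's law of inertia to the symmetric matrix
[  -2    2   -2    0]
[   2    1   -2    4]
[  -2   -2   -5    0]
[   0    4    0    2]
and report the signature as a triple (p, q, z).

step 0: pivot -2 → sign −
step 1: pivot 3 → sign +
step 2: pivot -25/3 → sign −
step 3: pivot 2/25 → sign +
signature = (2, 2, 0)

Answer: (2, 2, 0)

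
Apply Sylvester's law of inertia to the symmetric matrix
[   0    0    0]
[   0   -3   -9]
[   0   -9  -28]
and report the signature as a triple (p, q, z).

step 0: pivot -3 → sign −
step 1: pivot -1 → sign −
step 2: row/col 2 already zero → sign 0
signature = (0, 2, 1)

Answer: (0, 2, 1)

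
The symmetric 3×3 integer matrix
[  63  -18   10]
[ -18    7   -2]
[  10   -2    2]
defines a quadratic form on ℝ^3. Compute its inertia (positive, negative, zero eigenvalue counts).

Answer: (3, 0, 0)

Derivation:
step 0: pivot 63 → sign +
step 1: pivot 13/7 → sign +
step 2: pivot 2/117 → sign +
signature = (3, 0, 0)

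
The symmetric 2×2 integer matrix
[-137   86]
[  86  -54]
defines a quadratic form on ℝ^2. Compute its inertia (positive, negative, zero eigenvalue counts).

Answer: (0, 2, 0)

Derivation:
step 0: pivot -137 → sign −
step 1: pivot -2/137 → sign −
signature = (0, 2, 0)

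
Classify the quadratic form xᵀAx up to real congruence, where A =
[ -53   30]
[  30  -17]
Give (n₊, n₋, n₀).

Answer: (0, 2, 0)

Derivation:
step 0: pivot -53 → sign −
step 1: pivot -1/53 → sign −
signature = (0, 2, 0)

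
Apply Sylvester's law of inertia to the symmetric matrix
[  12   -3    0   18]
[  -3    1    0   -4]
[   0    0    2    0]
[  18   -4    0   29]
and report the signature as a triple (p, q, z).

Answer: (4, 0, 0)

Derivation:
step 0: pivot 12 → sign +
step 1: pivot 1/4 → sign +
step 2: pivot 2 → sign +
step 3: pivot 1 → sign +
signature = (4, 0, 0)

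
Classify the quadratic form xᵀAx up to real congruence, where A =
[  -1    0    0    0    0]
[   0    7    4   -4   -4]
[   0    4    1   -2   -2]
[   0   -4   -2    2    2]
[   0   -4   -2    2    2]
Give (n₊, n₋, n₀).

Answer: (1, 3, 1)

Derivation:
step 0: pivot -1 → sign −
step 1: pivot 7 → sign +
step 2: pivot -9/7 → sign −
step 3: pivot -2/9 → sign −
step 4: row/col 4 already zero → sign 0
signature = (1, 3, 1)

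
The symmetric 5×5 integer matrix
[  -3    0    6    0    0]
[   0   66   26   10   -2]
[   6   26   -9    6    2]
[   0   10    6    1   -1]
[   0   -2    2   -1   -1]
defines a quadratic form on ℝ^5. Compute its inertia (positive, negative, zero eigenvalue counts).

Answer: (2, 3, 0)

Derivation:
step 0: pivot -3 → sign −
step 1: pivot 66 → sign +
step 2: pivot -239/33 → sign −
step 3: pivot 17/239 → sign +
step 4: pivot -2/17 → sign −
signature = (2, 3, 0)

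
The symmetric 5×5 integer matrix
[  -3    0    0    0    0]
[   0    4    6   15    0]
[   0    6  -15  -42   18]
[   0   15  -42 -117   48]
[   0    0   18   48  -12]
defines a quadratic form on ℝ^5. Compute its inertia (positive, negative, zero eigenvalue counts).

Answer: (2, 2, 1)

Derivation:
step 0: pivot -3 → sign −
step 1: pivot 4 → sign +
step 2: pivot -24 → sign −
step 3: pivot 3/32 → sign +
step 4: row/col 4 already zero → sign 0
signature = (2, 2, 1)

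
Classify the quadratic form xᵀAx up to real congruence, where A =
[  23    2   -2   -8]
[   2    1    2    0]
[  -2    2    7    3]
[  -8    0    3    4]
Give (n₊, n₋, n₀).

step 0: pivot 23 → sign +
step 1: pivot 19/23 → sign +
step 2: pivot 21/19 → sign +
step 3: pivot 3/7 → sign +
signature = (4, 0, 0)

Answer: (4, 0, 0)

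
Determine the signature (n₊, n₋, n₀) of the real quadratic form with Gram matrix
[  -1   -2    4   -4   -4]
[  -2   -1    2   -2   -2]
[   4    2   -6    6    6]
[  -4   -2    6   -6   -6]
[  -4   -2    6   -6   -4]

step 0: pivot -1 → sign −
step 1: pivot 3 → sign +
step 2: pivot -2 → sign −
step 3: pivot 2 → sign +
step 4: row/col 4 already zero → sign 0
signature = (2, 2, 1)

Answer: (2, 2, 1)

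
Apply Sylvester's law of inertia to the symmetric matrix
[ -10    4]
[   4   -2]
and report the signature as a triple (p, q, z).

step 0: pivot -10 → sign −
step 1: pivot -2/5 → sign −
signature = (0, 2, 0)

Answer: (0, 2, 0)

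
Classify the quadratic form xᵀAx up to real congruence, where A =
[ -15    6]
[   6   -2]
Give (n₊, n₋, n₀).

Answer: (1, 1, 0)

Derivation:
step 0: pivot -15 → sign −
step 1: pivot 2/5 → sign +
signature = (1, 1, 0)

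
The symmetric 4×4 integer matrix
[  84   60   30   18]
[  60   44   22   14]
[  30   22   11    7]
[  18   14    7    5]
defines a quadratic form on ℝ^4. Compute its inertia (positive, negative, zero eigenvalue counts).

Answer: (2, 0, 2)

Derivation:
step 0: pivot 84 → sign +
step 1: pivot 8/7 → sign +
step 2: row/col 2 already zero → sign 0
step 3: row/col 3 already zero → sign 0
signature = (2, 0, 2)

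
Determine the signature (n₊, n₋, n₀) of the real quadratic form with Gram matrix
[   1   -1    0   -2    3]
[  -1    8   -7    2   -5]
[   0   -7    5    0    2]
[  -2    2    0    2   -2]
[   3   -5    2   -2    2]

Answer: (3, 2, 0)

Derivation:
step 0: pivot 1 → sign +
step 1: pivot 7 → sign +
step 2: pivot -2 → sign −
step 3: pivot -2 → sign −
step 4: pivot 3/7 → sign +
signature = (3, 2, 0)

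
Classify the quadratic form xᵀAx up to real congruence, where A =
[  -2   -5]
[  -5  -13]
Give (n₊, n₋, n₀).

Answer: (0, 2, 0)

Derivation:
step 0: pivot -2 → sign −
step 1: pivot -1/2 → sign −
signature = (0, 2, 0)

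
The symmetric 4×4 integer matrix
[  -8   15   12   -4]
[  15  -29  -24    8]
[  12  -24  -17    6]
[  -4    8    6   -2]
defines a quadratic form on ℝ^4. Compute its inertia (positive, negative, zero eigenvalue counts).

step 0: pivot -8 → sign −
step 1: pivot -7/8 → sign −
step 2: pivot 25/7 → sign +
step 3: pivot 2/25 → sign +
signature = (2, 2, 0)

Answer: (2, 2, 0)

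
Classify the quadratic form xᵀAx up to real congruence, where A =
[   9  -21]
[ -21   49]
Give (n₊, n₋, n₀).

Answer: (1, 0, 1)

Derivation:
step 0: pivot 9 → sign +
step 1: row/col 1 already zero → sign 0
signature = (1, 0, 1)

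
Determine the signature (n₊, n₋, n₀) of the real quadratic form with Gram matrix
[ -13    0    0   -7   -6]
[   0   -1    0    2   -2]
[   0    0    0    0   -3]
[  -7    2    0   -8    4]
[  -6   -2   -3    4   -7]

step 0: pivot -13 → sign −
step 1: pivot -1 → sign −
step 2: pivot -3/13 → sign −
step 3: pivot 45 → sign +
step 4: pivot -1/5 → sign −
signature = (1, 4, 0)

Answer: (1, 4, 0)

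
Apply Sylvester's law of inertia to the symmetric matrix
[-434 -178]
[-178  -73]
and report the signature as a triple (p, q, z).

Answer: (1, 1, 0)

Derivation:
step 0: pivot -434 → sign −
step 1: pivot 1/217 → sign +
signature = (1, 1, 0)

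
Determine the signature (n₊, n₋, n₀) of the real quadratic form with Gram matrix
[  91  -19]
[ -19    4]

Answer: (2, 0, 0)

Derivation:
step 0: pivot 91 → sign +
step 1: pivot 3/91 → sign +
signature = (2, 0, 0)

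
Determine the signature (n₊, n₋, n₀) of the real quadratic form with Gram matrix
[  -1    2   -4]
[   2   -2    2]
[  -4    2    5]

Answer: (2, 1, 0)

Derivation:
step 0: pivot -1 → sign −
step 1: pivot 2 → sign +
step 2: pivot 3 → sign +
signature = (2, 1, 0)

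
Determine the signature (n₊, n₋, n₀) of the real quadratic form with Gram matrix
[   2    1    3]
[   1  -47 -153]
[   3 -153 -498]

step 0: pivot 2 → sign +
step 1: pivot -95/2 → sign −
step 2: pivot 3/95 → sign +
signature = (2, 1, 0)

Answer: (2, 1, 0)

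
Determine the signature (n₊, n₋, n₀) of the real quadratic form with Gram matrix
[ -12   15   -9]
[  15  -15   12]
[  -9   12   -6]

Answer: (2, 1, 0)

Derivation:
step 0: pivot -12 → sign −
step 1: pivot 15/4 → sign +
step 2: pivot 3/5 → sign +
signature = (2, 1, 0)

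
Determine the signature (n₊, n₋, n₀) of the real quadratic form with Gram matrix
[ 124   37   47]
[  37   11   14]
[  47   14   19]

step 0: pivot 124 → sign +
step 1: pivot -5/124 → sign −
step 2: pivot 6/5 → sign +
signature = (2, 1, 0)

Answer: (2, 1, 0)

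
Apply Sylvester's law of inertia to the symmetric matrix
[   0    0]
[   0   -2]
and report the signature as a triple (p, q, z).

step 0: pivot -2 → sign −
step 1: row/col 1 already zero → sign 0
signature = (0, 1, 1)

Answer: (0, 1, 1)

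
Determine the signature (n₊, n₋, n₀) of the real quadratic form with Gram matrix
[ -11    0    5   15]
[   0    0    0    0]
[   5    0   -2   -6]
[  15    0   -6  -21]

Answer: (1, 2, 1)

Derivation:
step 0: pivot -11 → sign −
step 1: pivot 3/11 → sign +
step 2: pivot -3 → sign −
step 3: row/col 3 already zero → sign 0
signature = (1, 2, 1)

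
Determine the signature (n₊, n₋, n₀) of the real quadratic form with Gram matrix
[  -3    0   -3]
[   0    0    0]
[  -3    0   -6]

step 0: pivot -3 → sign −
step 1: pivot -3 → sign −
step 2: row/col 2 already zero → sign 0
signature = (0, 2, 1)

Answer: (0, 2, 1)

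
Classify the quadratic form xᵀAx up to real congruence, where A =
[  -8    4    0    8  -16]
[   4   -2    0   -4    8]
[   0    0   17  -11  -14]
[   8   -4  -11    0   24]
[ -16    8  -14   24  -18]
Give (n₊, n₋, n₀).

step 0: pivot -8 → sign −
step 1: pivot 17 → sign +
step 2: pivot 15/17 → sign +
step 3: pivot 6/5 → sign +
step 4: row/col 4 already zero → sign 0
signature = (3, 1, 1)

Answer: (3, 1, 1)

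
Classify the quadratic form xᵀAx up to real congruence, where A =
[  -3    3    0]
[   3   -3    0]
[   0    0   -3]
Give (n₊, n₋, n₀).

Answer: (0, 2, 1)

Derivation:
step 0: pivot -3 → sign −
step 1: pivot -3 → sign −
step 2: row/col 2 already zero → sign 0
signature = (0, 2, 1)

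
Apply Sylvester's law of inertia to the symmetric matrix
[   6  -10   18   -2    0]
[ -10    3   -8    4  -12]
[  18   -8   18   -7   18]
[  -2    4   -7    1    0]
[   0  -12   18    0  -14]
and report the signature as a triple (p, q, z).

step 0: pivot 6 → sign +
step 1: pivot -41/3 → sign −
step 2: pivot -24/41 → sign −
step 3: pivot 3/8 → sign +
step 4: pivot -2 → sign −
signature = (2, 3, 0)

Answer: (2, 3, 0)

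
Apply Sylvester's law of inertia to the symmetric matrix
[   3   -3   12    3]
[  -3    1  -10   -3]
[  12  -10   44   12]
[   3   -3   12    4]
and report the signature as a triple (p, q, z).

step 0: pivot 3 → sign +
step 1: pivot -2 → sign −
step 2: pivot -2 → sign −
step 3: pivot 1 → sign +
signature = (2, 2, 0)

Answer: (2, 2, 0)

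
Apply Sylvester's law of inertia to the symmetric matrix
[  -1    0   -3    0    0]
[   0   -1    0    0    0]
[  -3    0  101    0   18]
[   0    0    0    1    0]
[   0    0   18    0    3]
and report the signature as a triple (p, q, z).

Answer: (3, 2, 0)

Derivation:
step 0: pivot -1 → sign −
step 1: pivot -1 → sign −
step 2: pivot 110 → sign +
step 3: pivot 1 → sign +
step 4: pivot 3/55 → sign +
signature = (3, 2, 0)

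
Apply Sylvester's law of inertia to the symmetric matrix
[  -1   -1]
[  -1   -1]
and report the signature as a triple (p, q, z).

Answer: (0, 1, 1)

Derivation:
step 0: pivot -1 → sign −
step 1: row/col 1 already zero → sign 0
signature = (0, 1, 1)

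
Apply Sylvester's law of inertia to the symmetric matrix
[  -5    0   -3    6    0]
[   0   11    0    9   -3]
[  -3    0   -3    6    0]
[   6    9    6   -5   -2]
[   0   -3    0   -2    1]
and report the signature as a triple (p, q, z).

step 0: pivot -5 → sign −
step 1: pivot 11 → sign +
step 2: pivot -6/5 → sign −
step 3: pivot -4/11 → sign −
step 4: pivot 3/4 → sign +
signature = (2, 3, 0)

Answer: (2, 3, 0)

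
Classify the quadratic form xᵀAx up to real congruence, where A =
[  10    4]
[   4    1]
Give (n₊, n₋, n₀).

Answer: (1, 1, 0)

Derivation:
step 0: pivot 10 → sign +
step 1: pivot -3/5 → sign −
signature = (1, 1, 0)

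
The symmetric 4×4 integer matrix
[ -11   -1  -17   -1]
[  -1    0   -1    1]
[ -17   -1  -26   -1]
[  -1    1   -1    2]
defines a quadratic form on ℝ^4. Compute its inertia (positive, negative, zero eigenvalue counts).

step 0: pivot -11 → sign −
step 1: pivot 1/11 → sign +
step 2: pivot -3 → sign −
step 3: pivot 1 → sign +
signature = (2, 2, 0)

Answer: (2, 2, 0)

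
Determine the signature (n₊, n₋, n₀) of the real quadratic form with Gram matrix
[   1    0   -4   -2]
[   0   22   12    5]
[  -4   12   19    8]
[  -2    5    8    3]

step 0: pivot 1 → sign +
step 1: pivot 22 → sign +
step 2: pivot -39/11 → sign −
step 3: pivot -1/26 → sign −
signature = (2, 2, 0)

Answer: (2, 2, 0)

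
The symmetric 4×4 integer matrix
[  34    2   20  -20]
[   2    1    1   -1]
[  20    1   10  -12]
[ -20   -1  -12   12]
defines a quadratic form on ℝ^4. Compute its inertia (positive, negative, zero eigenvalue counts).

step 0: pivot 34 → sign +
step 1: pivot 15/17 → sign +
step 2: pivot -9/5 → sign −
step 3: pivot 2/9 → sign +
signature = (3, 1, 0)

Answer: (3, 1, 0)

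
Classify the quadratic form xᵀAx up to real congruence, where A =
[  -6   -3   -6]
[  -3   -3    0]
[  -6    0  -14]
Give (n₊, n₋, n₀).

step 0: pivot -6 → sign −
step 1: pivot -3/2 → sign −
step 2: pivot -2 → sign −
signature = (0, 3, 0)

Answer: (0, 3, 0)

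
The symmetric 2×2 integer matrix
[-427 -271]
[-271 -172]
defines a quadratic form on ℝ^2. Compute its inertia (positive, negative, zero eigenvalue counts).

Answer: (0, 2, 0)

Derivation:
step 0: pivot -427 → sign −
step 1: pivot -3/427 → sign −
signature = (0, 2, 0)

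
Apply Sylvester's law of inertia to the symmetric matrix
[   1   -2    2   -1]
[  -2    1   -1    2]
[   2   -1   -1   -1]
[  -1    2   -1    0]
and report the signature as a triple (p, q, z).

Answer: (1, 3, 0)

Derivation:
step 0: pivot 1 → sign +
step 1: pivot -3 → sign −
step 2: pivot -2 → sign −
step 3: pivot -1/2 → sign −
signature = (1, 3, 0)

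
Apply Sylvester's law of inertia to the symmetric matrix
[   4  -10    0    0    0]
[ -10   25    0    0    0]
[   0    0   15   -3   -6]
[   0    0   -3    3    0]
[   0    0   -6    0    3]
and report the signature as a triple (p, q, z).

Answer: (3, 0, 2)

Derivation:
step 0: pivot 4 → sign +
step 1: pivot 15 → sign +
step 2: pivot 12/5 → sign +
step 3: row/col 3 already zero → sign 0
step 4: row/col 4 already zero → sign 0
signature = (3, 0, 2)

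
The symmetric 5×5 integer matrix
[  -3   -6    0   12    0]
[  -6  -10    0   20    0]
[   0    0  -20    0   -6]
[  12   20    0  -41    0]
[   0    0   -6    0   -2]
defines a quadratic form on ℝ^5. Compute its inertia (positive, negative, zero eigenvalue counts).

Answer: (1, 4, 0)

Derivation:
step 0: pivot -3 → sign −
step 1: pivot 2 → sign +
step 2: pivot -20 → sign −
step 3: pivot -1 → sign −
step 4: pivot -1/5 → sign −
signature = (1, 4, 0)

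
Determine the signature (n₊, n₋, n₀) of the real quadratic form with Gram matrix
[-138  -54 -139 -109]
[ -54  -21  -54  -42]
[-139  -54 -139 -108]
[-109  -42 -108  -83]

Answer: (1, 2, 1)

Derivation:
step 0: pivot -138 → sign −
step 1: pivot 3/23 → sign +
step 2: pivot -1/6 → sign −
step 3: row/col 3 already zero → sign 0
signature = (1, 2, 1)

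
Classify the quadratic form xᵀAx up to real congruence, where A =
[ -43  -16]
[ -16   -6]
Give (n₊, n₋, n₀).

Answer: (0, 2, 0)

Derivation:
step 0: pivot -43 → sign −
step 1: pivot -2/43 → sign −
signature = (0, 2, 0)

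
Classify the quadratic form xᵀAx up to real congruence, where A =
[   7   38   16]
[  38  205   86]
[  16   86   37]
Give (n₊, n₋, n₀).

step 0: pivot 7 → sign +
step 1: pivot -9/7 → sign −
step 2: pivot 1 → sign +
signature = (2, 1, 0)

Answer: (2, 1, 0)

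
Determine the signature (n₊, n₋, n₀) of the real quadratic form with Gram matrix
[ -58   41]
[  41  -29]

step 0: pivot -58 → sign −
step 1: pivot -1/58 → sign −
signature = (0, 2, 0)

Answer: (0, 2, 0)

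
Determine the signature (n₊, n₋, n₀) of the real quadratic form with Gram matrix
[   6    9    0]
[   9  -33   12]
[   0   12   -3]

Answer: (2, 1, 0)

Derivation:
step 0: pivot 6 → sign +
step 1: pivot -93/2 → sign −
step 2: pivot 3/31 → sign +
signature = (2, 1, 0)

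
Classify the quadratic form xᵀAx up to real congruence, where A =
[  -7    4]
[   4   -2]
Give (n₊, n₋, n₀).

step 0: pivot -7 → sign −
step 1: pivot 2/7 → sign +
signature = (1, 1, 0)

Answer: (1, 1, 0)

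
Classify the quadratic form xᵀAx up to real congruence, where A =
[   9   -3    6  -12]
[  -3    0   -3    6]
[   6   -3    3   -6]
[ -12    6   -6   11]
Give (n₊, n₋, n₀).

step 0: pivot 9 → sign +
step 1: pivot -1 → sign −
step 2: pivot -1 → sign −
step 3: row/col 3 already zero → sign 0
signature = (1, 2, 1)

Answer: (1, 2, 1)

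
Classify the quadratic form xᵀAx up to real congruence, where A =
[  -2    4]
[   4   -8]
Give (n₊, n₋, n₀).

step 0: pivot -2 → sign −
step 1: row/col 1 already zero → sign 0
signature = (0, 1, 1)

Answer: (0, 1, 1)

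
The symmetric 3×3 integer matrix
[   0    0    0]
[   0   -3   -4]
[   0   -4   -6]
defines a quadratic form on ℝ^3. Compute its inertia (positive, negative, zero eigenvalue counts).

step 0: pivot -3 → sign −
step 1: pivot -2/3 → sign −
step 2: row/col 2 already zero → sign 0
signature = (0, 2, 1)

Answer: (0, 2, 1)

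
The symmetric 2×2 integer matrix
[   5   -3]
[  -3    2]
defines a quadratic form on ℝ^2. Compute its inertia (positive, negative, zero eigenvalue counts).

step 0: pivot 5 → sign +
step 1: pivot 1/5 → sign +
signature = (2, 0, 0)

Answer: (2, 0, 0)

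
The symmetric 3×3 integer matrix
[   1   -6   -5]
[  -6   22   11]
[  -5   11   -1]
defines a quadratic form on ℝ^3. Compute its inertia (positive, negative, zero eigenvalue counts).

Answer: (1, 2, 0)

Derivation:
step 0: pivot 1 → sign +
step 1: pivot -14 → sign −
step 2: pivot -3/14 → sign −
signature = (1, 2, 0)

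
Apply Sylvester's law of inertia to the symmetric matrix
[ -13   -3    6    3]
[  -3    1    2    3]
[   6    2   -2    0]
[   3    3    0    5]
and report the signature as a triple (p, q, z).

Answer: (3, 1, 0)

Derivation:
step 0: pivot -13 → sign −
step 1: pivot 22/13 → sign +
step 2: pivot 6/11 → sign +
step 3: pivot 2 → sign +
signature = (3, 1, 0)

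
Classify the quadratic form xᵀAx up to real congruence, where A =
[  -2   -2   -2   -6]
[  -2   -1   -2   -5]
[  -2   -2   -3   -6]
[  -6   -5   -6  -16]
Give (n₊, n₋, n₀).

step 0: pivot -2 → sign −
step 1: pivot 1 → sign +
step 2: pivot -1 → sign −
step 3: pivot 1 → sign +
signature = (2, 2, 0)

Answer: (2, 2, 0)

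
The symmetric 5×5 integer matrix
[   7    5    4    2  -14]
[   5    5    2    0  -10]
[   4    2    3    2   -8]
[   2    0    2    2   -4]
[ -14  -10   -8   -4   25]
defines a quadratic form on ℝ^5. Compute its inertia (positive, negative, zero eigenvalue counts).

Answer: (3, 1, 1)

Derivation:
step 0: pivot 7 → sign +
step 1: pivot 10/7 → sign +
step 2: pivot 1/5 → sign +
step 3: pivot -3 → sign −
step 4: row/col 4 already zero → sign 0
signature = (3, 1, 1)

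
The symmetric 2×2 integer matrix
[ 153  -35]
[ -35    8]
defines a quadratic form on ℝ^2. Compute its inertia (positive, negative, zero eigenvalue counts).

Answer: (1, 1, 0)

Derivation:
step 0: pivot 153 → sign +
step 1: pivot -1/153 → sign −
signature = (1, 1, 0)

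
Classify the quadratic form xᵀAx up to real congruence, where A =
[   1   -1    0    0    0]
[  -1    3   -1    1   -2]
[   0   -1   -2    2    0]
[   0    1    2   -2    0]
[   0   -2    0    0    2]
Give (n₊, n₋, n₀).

Answer: (3, 1, 1)

Derivation:
step 0: pivot 1 → sign +
step 1: pivot 2 → sign +
step 2: pivot -5/2 → sign −
step 3: pivot 2/5 → sign +
step 4: row/col 4 already zero → sign 0
signature = (3, 1, 1)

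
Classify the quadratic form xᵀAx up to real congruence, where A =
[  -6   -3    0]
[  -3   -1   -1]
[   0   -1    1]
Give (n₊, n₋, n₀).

Answer: (1, 2, 0)

Derivation:
step 0: pivot -6 → sign −
step 1: pivot 1/2 → sign +
step 2: pivot -1 → sign −
signature = (1, 2, 0)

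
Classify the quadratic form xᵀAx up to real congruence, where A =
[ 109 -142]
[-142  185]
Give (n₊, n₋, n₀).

Answer: (2, 0, 0)

Derivation:
step 0: pivot 109 → sign +
step 1: pivot 1/109 → sign +
signature = (2, 0, 0)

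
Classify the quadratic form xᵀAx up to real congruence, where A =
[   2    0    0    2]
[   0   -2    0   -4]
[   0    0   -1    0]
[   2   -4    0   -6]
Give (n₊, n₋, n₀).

Answer: (1, 2, 1)

Derivation:
step 0: pivot 2 → sign +
step 1: pivot -2 → sign −
step 2: pivot -1 → sign −
step 3: row/col 3 already zero → sign 0
signature = (1, 2, 1)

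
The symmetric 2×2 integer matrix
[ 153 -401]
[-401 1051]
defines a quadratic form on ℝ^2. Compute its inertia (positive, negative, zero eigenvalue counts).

Answer: (2, 0, 0)

Derivation:
step 0: pivot 153 → sign +
step 1: pivot 2/153 → sign +
signature = (2, 0, 0)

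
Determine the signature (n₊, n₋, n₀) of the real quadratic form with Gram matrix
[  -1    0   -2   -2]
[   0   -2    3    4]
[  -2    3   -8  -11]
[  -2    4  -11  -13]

step 0: pivot -1 → sign −
step 1: pivot -2 → sign −
step 2: pivot 1/2 → sign +
step 3: pivot -3 → sign −
signature = (1, 3, 0)

Answer: (1, 3, 0)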